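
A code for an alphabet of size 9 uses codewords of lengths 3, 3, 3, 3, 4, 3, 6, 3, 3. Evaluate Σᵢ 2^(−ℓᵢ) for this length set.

With common denominator 2^6 = 64: Σ 2^(−ℓᵢ) = 8/64 + 8/64 + 8/64 + 8/64 + 4/64 + 8/64 + 1/64 + 8/64 + 8/64 = 61/64 = 0.953125.

0.953125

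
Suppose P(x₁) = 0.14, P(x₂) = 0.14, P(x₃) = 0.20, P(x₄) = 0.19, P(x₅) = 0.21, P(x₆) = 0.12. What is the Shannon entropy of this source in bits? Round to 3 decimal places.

2.554 bits

H = −Σ pᵢ log₂ pᵢ.
−0.14·log₂(0.14) = 0.3971
−0.14·log₂(0.14) = 0.3971
−0.20·log₂(0.20) = 0.4644
−0.19·log₂(0.19) = 0.4552
−0.21·log₂(0.21) = 0.4728
−0.12·log₂(0.12) = 0.3671
Sum ≈ 2.5537 → 2.554 bits.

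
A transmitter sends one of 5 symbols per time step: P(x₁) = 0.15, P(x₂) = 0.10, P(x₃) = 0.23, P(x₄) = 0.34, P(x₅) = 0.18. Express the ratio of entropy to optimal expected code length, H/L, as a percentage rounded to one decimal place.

98.0%

Entropy H = −Σ p log₂ p ≈ 2.2049 bits.
Huffman merges: 1/10+3/20→1/4; 9/50+23/100→41/100; 1/4+17/50→59/100; 41/100+59/100→1. L = 9/4 ≈ 2.2500.
Efficiency = H/L = 2.2049/2.2500 = 98.0%.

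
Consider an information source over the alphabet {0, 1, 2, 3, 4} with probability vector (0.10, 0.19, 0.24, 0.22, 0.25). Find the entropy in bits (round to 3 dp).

2.262 bits

H = −Σ pᵢ log₂ pᵢ.
−0.10·log₂(0.10) = 0.3322
−0.19·log₂(0.19) = 0.4552
−0.24·log₂(0.24) = 0.4941
−0.22·log₂(0.22) = 0.4806
−0.25·log₂(0.25) = 0.5000
Sum ≈ 2.2621 → 2.262 bits.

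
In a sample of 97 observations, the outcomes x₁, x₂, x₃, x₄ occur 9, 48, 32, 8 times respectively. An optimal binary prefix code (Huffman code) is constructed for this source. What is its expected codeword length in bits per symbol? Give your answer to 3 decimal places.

Probabilities are the counts divided by 97.
Repeatedly combine the two least-probable nodes; the expected code length is the sum of the merged weights.
merge 8/97 + 9/97 → 17/97
merge 17/97 + 32/97 → 49/97
merge 48/97 + 49/97 → 1
L = 17/97 + 49/97 + 1 = 163/97 ≈ 1.680 bits/symbol.

1.680 bits/symbol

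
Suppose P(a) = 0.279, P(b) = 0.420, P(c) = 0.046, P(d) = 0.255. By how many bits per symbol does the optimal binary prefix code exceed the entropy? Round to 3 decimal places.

0.134 bits

Entropy H = −Σ p log₂ p ≈ 1.7465 bits.
Huffman merges: 23/500+51/200→301/1000; 279/1000+301/1000→29/50; 21/50+29/50→1. L = 1881/1000 ≈ 1.8810.
L − H = 1.8810 − 1.7465 = 0.134 bits.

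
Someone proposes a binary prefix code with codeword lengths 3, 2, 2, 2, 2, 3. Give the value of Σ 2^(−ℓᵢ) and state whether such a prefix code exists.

With common denominator 2^3 = 8: Σ 2^(−ℓᵢ) = 1/8 + 2/8 + 2/8 + 2/8 + 2/8 + 1/8 = 10/8 = 1.25.
Kraft's inequality requires Σ ≤ 1; here Σ = 1.25 > 1, so no such prefix code exists.

1.25; no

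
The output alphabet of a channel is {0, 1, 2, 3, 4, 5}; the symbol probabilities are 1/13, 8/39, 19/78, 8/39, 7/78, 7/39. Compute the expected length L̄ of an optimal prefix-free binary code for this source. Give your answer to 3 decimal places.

2.513 bits/symbol

Repeatedly combine the two least-probable nodes; the expected code length is the sum of the merged weights.
merge 1/13 + 7/78 → 1/6
merge 1/6 + 7/39 → 9/26
merge 8/39 + 8/39 → 16/39
merge 19/78 + 9/26 → 23/39
merge 16/39 + 23/39 → 1
L = 1/6 + 9/26 + 16/39 + 23/39 + 1 = 98/39 ≈ 2.513 bits/symbol.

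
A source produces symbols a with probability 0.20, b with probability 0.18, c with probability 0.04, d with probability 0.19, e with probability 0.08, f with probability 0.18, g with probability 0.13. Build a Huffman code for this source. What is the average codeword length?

2.73 bits/symbol

Repeatedly combine the two least-probable nodes; the expected code length is the sum of the merged weights.
merge 1/25 + 2/25 → 3/25
merge 3/25 + 13/100 → 1/4
merge 9/50 + 9/50 → 9/25
merge 19/100 + 1/5 → 39/100
merge 1/4 + 9/25 → 61/100
merge 39/100 + 61/100 → 1
L = 3/25 + 1/4 + 9/25 + 39/100 + 61/100 + 1 = 273/100 = 2.73 bits/symbol.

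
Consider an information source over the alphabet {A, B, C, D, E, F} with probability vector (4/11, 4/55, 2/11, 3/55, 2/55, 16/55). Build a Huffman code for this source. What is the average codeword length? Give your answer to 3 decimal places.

Repeatedly combine the two least-probable nodes; the expected code length is the sum of the merged weights.
merge 2/55 + 3/55 → 1/11
merge 4/55 + 1/11 → 9/55
merge 9/55 + 2/11 → 19/55
merge 16/55 + 19/55 → 7/11
merge 4/11 + 7/11 → 1
L = 1/11 + 9/55 + 19/55 + 7/11 + 1 = 123/55 ≈ 2.236 bits/symbol.

2.236 bits/symbol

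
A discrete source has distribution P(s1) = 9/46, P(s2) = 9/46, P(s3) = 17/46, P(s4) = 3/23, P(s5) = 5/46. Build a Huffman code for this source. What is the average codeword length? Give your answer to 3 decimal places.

2.239 bits/symbol

Repeatedly combine the two least-probable nodes; the expected code length is the sum of the merged weights.
merge 5/46 + 3/23 → 11/46
merge 9/46 + 9/46 → 9/23
merge 11/46 + 17/46 → 14/23
merge 9/23 + 14/23 → 1
L = 11/46 + 9/23 + 14/23 + 1 = 103/46 ≈ 2.239 bits/symbol.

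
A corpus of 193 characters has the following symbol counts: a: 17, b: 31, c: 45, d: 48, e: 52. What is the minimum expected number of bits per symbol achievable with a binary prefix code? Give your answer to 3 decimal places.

2.249 bits/symbol

Probabilities are the counts divided by 193.
Repeatedly combine the two least-probable nodes; the expected code length is the sum of the merged weights.
merge 17/193 + 31/193 → 48/193
merge 45/193 + 48/193 → 93/193
merge 48/193 + 52/193 → 100/193
merge 93/193 + 100/193 → 1
L = 48/193 + 93/193 + 100/193 + 1 = 434/193 ≈ 2.249 bits/symbol.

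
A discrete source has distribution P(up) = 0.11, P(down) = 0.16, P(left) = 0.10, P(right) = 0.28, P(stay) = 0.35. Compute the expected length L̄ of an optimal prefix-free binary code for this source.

2.21 bits/symbol

Repeatedly combine the two least-probable nodes; the expected code length is the sum of the merged weights.
merge 1/10 + 11/100 → 21/100
merge 4/25 + 21/100 → 37/100
merge 7/25 + 7/20 → 63/100
merge 37/100 + 63/100 → 1
L = 21/100 + 37/100 + 63/100 + 1 = 221/100 = 2.21 bits/symbol.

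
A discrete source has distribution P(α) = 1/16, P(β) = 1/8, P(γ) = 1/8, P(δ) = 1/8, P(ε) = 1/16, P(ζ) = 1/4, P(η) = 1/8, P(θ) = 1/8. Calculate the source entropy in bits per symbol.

2.875 bits

Each probability is a power of 1/2, so log₂(1/p) is an integer.
H = Σ p·log₂(1/p) = 1/16·4 + 1/8·3 + 1/8·3 + 1/8·3 + 1/16·4 + 1/4·2 + 1/8·3 + 1/8·3 = 2.875 bits.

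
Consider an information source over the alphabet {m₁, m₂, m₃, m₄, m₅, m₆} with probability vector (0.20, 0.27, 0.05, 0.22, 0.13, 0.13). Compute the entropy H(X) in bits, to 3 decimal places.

2.436 bits

H = −Σ pᵢ log₂ pᵢ.
−0.20·log₂(0.20) = 0.4644
−0.27·log₂(0.27) = 0.5100
−0.05·log₂(0.05) = 0.2161
−0.22·log₂(0.22) = 0.4806
−0.13·log₂(0.13) = 0.3826
−0.13·log₂(0.13) = 0.3826
Sum ≈ 2.4364 → 2.436 bits.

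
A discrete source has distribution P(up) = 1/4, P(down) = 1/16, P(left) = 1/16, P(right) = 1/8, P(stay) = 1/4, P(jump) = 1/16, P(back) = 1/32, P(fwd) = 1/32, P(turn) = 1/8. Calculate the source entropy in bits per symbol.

Each probability is a power of 1/2, so log₂(1/p) is an integer.
H = Σ p·log₂(1/p) = 1/4·2 + 1/16·4 + 1/16·4 + 1/8·3 + 1/4·2 + 1/16·4 + 1/32·5 + 1/32·5 + 1/8·3 = 2.8125 bits.

2.8125 bits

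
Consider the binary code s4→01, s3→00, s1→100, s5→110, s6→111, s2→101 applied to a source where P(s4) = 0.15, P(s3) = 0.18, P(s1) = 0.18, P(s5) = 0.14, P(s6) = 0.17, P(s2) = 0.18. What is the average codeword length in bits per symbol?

2.67 bits/symbol

L̄ = Σ pᵢ·ℓᵢ = 0.15·2 + 0.18·2 + 0.18·3 + 0.14·3 + 0.17·3 + 0.18·3 = 2.67 bits/symbol.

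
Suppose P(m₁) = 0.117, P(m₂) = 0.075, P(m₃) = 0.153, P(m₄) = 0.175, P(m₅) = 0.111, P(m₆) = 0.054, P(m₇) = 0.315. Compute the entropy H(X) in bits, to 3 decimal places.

2.601 bits

H = −Σ pᵢ log₂ pᵢ.
−0.117·log₂(0.117) = 0.3622
−0.075·log₂(0.075) = 0.2803
−0.153·log₂(0.153) = 0.4144
−0.175·log₂(0.175) = 0.4401
−0.111·log₂(0.111) = 0.3520
−0.054·log₂(0.054) = 0.2274
−0.315·log₂(0.315) = 0.5250
Sum ≈ 2.6013 → 2.601 bits.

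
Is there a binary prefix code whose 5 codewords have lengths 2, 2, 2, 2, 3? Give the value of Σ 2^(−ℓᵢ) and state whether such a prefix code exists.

With common denominator 2^3 = 8: Σ 2^(−ℓᵢ) = 2/8 + 2/8 + 2/8 + 2/8 + 1/8 = 9/8 = 1.125.
Kraft's inequality requires Σ ≤ 1; here Σ = 1.125 > 1, so no such prefix code exists.

1.125; no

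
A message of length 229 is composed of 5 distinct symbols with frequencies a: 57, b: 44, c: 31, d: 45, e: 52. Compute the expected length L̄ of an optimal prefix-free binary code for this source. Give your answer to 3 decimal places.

2.328 bits/symbol

Probabilities are the counts divided by 229.
Repeatedly combine the two least-probable nodes; the expected code length is the sum of the merged weights.
merge 31/229 + 44/229 → 75/229
merge 45/229 + 52/229 → 97/229
merge 57/229 + 75/229 → 132/229
merge 97/229 + 132/229 → 1
L = 75/229 + 97/229 + 132/229 + 1 = 533/229 ≈ 2.328 bits/symbol.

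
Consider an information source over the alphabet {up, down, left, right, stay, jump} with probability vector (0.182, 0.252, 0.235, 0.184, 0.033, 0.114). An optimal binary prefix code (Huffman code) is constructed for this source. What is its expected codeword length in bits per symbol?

Repeatedly combine the two least-probable nodes; the expected code length is the sum of the merged weights.
merge 33/1000 + 57/500 → 147/1000
merge 147/1000 + 91/500 → 329/1000
merge 23/125 + 47/200 → 419/1000
merge 63/250 + 329/1000 → 581/1000
merge 419/1000 + 581/1000 → 1
L = 147/1000 + 329/1000 + 419/1000 + 581/1000 + 1 = 619/250 = 2.476 bits/symbol.

2.476 bits/symbol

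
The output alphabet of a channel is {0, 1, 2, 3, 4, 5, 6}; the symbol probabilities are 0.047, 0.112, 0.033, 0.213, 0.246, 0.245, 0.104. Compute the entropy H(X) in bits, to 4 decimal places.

H = −Σ pᵢ log₂ pᵢ.
−0.047·log₂(0.047) = 0.2073
−0.112·log₂(0.112) = 0.3537
−0.033·log₂(0.033) = 0.1624
−0.213·log₂(0.213) = 0.4752
−0.246·log₂(0.246) = 0.4977
−0.245·log₂(0.245) = 0.4971
−0.104·log₂(0.104) = 0.3396
Sum ≈ 2.5332 → 2.5332 bits.

2.5332 bits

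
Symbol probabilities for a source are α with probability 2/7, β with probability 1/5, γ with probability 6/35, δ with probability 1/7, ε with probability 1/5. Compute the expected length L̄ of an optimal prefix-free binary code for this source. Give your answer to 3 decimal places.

2.314 bits/symbol

Repeatedly combine the two least-probable nodes; the expected code length is the sum of the merged weights.
merge 1/7 + 6/35 → 11/35
merge 1/5 + 1/5 → 2/5
merge 2/7 + 11/35 → 3/5
merge 2/5 + 3/5 → 1
L = 11/35 + 2/5 + 3/5 + 1 = 81/35 ≈ 2.314 bits/symbol.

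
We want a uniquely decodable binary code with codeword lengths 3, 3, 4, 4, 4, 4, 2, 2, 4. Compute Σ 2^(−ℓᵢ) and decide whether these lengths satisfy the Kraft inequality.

1.0625; no

With common denominator 2^4 = 16: Σ 2^(−ℓᵢ) = 2/16 + 2/16 + 1/16 + 1/16 + 1/16 + 1/16 + 4/16 + 4/16 + 1/16 = 17/16 = 1.0625.
Kraft's inequality requires Σ ≤ 1; here Σ = 1.0625 > 1, so no such prefix code exists.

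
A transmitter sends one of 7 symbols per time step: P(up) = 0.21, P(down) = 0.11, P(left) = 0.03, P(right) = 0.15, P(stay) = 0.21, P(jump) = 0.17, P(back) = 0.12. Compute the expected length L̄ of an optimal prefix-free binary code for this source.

Repeatedly combine the two least-probable nodes; the expected code length is the sum of the merged weights.
merge 3/100 + 11/100 → 7/50
merge 3/25 + 7/50 → 13/50
merge 3/20 + 17/100 → 8/25
merge 21/100 + 21/100 → 21/50
merge 13/50 + 8/25 → 29/50
merge 21/50 + 29/50 → 1
L = 7/50 + 13/50 + 8/25 + 21/50 + 29/50 + 1 = 68/25 = 2.72 bits/symbol.

2.72 bits/symbol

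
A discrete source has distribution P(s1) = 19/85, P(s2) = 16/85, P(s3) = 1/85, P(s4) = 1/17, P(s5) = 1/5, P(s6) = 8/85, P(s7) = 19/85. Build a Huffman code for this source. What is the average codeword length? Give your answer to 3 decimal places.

Repeatedly combine the two least-probable nodes; the expected code length is the sum of the merged weights.
merge 1/85 + 1/17 → 6/85
merge 6/85 + 8/85 → 14/85
merge 14/85 + 16/85 → 6/17
merge 1/5 + 19/85 → 36/85
merge 19/85 + 6/17 → 49/85
merge 36/85 + 49/85 → 1
L = 6/85 + 14/85 + 6/17 + 36/85 + 49/85 + 1 = 44/17 ≈ 2.588 bits/symbol.

2.588 bits/symbol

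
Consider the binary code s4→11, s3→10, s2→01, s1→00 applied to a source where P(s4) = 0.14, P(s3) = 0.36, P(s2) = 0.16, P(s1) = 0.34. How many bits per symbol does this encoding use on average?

L̄ = Σ pᵢ·ℓᵢ = 0.14·2 + 0.36·2 + 0.16·2 + 0.34·2 = 2 bits/symbol.

2 bits/symbol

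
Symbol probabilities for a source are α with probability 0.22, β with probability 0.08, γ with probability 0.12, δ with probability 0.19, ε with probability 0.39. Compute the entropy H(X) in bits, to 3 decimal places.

H = −Σ pᵢ log₂ pᵢ.
−0.22·log₂(0.22) = 0.4806
−0.08·log₂(0.08) = 0.2915
−0.12·log₂(0.12) = 0.3671
−0.19·log₂(0.19) = 0.4552
−0.39·log₂(0.39) = 0.5298
Sum ≈ 2.1242 → 2.124 bits.

2.124 bits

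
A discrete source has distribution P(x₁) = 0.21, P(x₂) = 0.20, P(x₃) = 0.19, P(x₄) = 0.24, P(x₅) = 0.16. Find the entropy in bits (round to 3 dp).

H = −Σ pᵢ log₂ pᵢ.
−0.21·log₂(0.21) = 0.4728
−0.20·log₂(0.20) = 0.4644
−0.19·log₂(0.19) = 0.4552
−0.24·log₂(0.24) = 0.4941
−0.16·log₂(0.16) = 0.4230
Sum ≈ 2.3096 → 2.310 bits.

2.310 bits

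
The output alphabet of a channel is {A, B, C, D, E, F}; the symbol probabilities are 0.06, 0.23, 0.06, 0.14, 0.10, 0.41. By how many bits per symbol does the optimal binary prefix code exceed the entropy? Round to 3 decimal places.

0.059 bits

Entropy H = −Σ p log₂ p ≈ 2.2314 bits.
Huffman merges: 3/50+3/50→3/25; 1/10+3/25→11/50; 7/50+11/50→9/25; 23/100+9/25→59/100; 41/100+59/100→1. L = 229/100 ≈ 2.2900.
L − H = 2.2900 − 2.2314 = 0.059 bits.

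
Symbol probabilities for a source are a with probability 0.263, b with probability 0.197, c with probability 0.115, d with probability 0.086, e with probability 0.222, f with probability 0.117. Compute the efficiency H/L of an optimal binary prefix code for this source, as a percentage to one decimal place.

Entropy H = −Σ p log₂ p ≈ 2.4759 bits.
Huffman merges: 43/500+23/200→201/1000; 117/1000+197/1000→157/500; 201/1000+111/500→423/1000; 263/1000+157/500→577/1000; 423/1000+577/1000→1. L = 503/200 ≈ 2.5150.
Efficiency = H/L = 2.4759/2.5150 = 98.4%.

98.4%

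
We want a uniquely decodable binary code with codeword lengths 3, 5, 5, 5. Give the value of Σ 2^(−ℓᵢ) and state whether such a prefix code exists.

0.21875; yes

With common denominator 2^5 = 32: Σ 2^(−ℓᵢ) = 4/32 + 1/32 + 1/32 + 1/32 = 7/32 = 0.21875.
Kraft's inequality requires Σ ≤ 1; here Σ = 0.21875 ≤ 1, so such a prefix code exists.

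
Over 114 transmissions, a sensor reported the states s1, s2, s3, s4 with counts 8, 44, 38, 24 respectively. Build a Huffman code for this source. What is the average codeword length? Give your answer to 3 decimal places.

1.895 bits/symbol

Probabilities are the counts divided by 114.
Repeatedly combine the two least-probable nodes; the expected code length is the sum of the merged weights.
merge 4/57 + 4/19 → 16/57
merge 16/57 + 1/3 → 35/57
merge 22/57 + 35/57 → 1
L = 16/57 + 35/57 + 1 = 36/19 ≈ 1.895 bits/symbol.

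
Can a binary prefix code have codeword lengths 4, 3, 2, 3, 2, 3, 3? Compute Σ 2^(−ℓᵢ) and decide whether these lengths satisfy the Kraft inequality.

With common denominator 2^4 = 16: Σ 2^(−ℓᵢ) = 1/16 + 2/16 + 4/16 + 2/16 + 4/16 + 2/16 + 2/16 = 17/16 = 1.0625.
Kraft's inequality requires Σ ≤ 1; here Σ = 1.0625 > 1, so no such prefix code exists.

1.0625; no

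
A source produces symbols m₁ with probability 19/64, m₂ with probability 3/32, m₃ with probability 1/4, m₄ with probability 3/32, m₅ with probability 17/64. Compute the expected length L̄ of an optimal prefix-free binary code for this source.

2.1875 bits/symbol

Repeatedly combine the two least-probable nodes; the expected code length is the sum of the merged weights.
merge 3/32 + 3/32 → 3/16
merge 3/16 + 1/4 → 7/16
merge 17/64 + 19/64 → 9/16
merge 7/16 + 9/16 → 1
L = 3/16 + 7/16 + 9/16 + 1 = 35/16 = 2.1875 bits/symbol.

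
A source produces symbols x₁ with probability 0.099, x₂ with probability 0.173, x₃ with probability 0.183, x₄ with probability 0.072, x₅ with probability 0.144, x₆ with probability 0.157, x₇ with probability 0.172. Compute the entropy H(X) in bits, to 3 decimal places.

H = −Σ pᵢ log₂ pᵢ.
−0.099·log₂(0.099) = 0.3303
−0.173·log₂(0.173) = 0.4379
−0.183·log₂(0.183) = 0.4484
−0.072·log₂(0.072) = 0.2733
−0.144·log₂(0.144) = 0.4026
−0.157·log₂(0.157) = 0.4194
−0.172·log₂(0.172) = 0.4368
Sum ≈ 2.7486 → 2.749 bits.

2.749 bits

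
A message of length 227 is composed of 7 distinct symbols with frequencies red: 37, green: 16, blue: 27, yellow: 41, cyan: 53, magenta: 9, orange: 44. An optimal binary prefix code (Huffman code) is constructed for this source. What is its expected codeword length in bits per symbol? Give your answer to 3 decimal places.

Probabilities are the counts divided by 227.
Repeatedly combine the two least-probable nodes; the expected code length is the sum of the merged weights.
merge 9/227 + 16/227 → 25/227
merge 25/227 + 27/227 → 52/227
merge 37/227 + 41/227 → 78/227
merge 44/227 + 52/227 → 96/227
merge 53/227 + 78/227 → 131/227
merge 96/227 + 131/227 → 1
L = 25/227 + 52/227 + 78/227 + 96/227 + 131/227 + 1 = 609/227 ≈ 2.683 bits/symbol.

2.683 bits/symbol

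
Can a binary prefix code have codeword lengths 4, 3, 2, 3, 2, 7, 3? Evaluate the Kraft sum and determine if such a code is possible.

With common denominator 2^7 = 128: Σ 2^(−ℓᵢ) = 8/128 + 16/128 + 32/128 + 16/128 + 32/128 + 1/128 + 16/128 = 121/128 = 0.9453125.
Kraft's inequality requires Σ ≤ 1; here Σ = 0.9453125 ≤ 1, so such a prefix code exists.

0.9453125; yes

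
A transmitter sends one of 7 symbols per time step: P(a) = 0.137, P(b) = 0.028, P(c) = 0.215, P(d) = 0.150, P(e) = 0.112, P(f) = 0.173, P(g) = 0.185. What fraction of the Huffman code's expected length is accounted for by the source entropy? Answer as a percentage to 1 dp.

Entropy H = −Σ p log₂ p ≈ 2.6666 bits.
Huffman merges: 7/250+14/125→7/50; 137/1000+7/50→277/1000; 3/20+173/1000→323/1000; 37/200+43/200→2/5; 277/1000+323/1000→3/5; 2/5+3/5→1. L = 137/50 ≈ 2.7400.
Efficiency = H/L = 2.6666/2.7400 = 97.3%.

97.3%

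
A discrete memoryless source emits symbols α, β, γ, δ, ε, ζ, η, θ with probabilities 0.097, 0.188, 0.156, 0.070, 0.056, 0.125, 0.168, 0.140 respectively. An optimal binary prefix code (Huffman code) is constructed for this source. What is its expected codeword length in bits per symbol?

2.938 bits/symbol

Repeatedly combine the two least-probable nodes; the expected code length is the sum of the merged weights.
merge 7/125 + 7/100 → 63/500
merge 97/1000 + 1/8 → 111/500
merge 63/500 + 7/50 → 133/500
merge 39/250 + 21/125 → 81/250
merge 47/250 + 111/500 → 41/100
merge 133/500 + 81/250 → 59/100
merge 41/100 + 59/100 → 1
L = 63/500 + 111/500 + 133/500 + 81/250 + 41/100 + 59/100 + 1 = 1469/500 = 2.938 bits/symbol.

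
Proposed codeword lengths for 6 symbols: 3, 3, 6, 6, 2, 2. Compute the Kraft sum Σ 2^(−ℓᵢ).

0.78125

With common denominator 2^6 = 64: Σ 2^(−ℓᵢ) = 8/64 + 8/64 + 1/64 + 1/64 + 16/64 + 16/64 = 50/64 = 0.78125.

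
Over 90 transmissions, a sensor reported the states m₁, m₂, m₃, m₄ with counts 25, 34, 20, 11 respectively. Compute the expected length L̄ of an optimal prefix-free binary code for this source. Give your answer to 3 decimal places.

Probabilities are the counts divided by 90.
Repeatedly combine the two least-probable nodes; the expected code length is the sum of the merged weights.
merge 11/90 + 2/9 → 31/90
merge 5/18 + 31/90 → 28/45
merge 17/45 + 28/45 → 1
L = 31/90 + 28/45 + 1 = 59/30 ≈ 1.967 bits/symbol.

1.967 bits/symbol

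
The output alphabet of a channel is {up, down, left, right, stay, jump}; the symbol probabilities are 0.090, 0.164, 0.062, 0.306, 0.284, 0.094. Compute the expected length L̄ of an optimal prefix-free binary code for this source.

2.398 bits/symbol

Repeatedly combine the two least-probable nodes; the expected code length is the sum of the merged weights.
merge 31/500 + 9/100 → 19/125
merge 47/500 + 19/125 → 123/500
merge 41/250 + 123/500 → 41/100
merge 71/250 + 153/500 → 59/100
merge 41/100 + 59/100 → 1
L = 19/125 + 123/500 + 41/100 + 59/100 + 1 = 1199/500 = 2.398 bits/symbol.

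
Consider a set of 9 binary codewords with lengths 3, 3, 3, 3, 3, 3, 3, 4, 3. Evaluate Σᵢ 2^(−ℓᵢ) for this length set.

With common denominator 2^4 = 16: Σ 2^(−ℓᵢ) = 2/16 + 2/16 + 2/16 + 2/16 + 2/16 + 2/16 + 2/16 + 1/16 + 2/16 = 17/16 = 1.0625.

1.0625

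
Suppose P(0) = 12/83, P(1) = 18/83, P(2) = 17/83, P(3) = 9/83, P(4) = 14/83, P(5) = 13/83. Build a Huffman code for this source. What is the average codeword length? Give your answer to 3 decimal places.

2.578 bits/symbol

Repeatedly combine the two least-probable nodes; the expected code length is the sum of the merged weights.
merge 9/83 + 12/83 → 21/83
merge 13/83 + 14/83 → 27/83
merge 17/83 + 18/83 → 35/83
merge 21/83 + 27/83 → 48/83
merge 35/83 + 48/83 → 1
L = 21/83 + 27/83 + 35/83 + 48/83 + 1 = 214/83 ≈ 2.578 bits/symbol.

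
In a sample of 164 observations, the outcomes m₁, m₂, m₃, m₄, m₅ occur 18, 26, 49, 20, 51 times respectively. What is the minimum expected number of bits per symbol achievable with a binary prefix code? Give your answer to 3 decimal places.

2.232 bits/symbol

Probabilities are the counts divided by 164.
Repeatedly combine the two least-probable nodes; the expected code length is the sum of the merged weights.
merge 9/82 + 5/41 → 19/82
merge 13/82 + 19/82 → 16/41
merge 49/164 + 51/164 → 25/41
merge 16/41 + 25/41 → 1
L = 19/82 + 16/41 + 25/41 + 1 = 183/82 ≈ 2.232 bits/symbol.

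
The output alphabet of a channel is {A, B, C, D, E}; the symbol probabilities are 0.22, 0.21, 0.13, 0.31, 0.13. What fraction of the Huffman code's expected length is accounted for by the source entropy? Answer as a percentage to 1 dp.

Entropy H = −Σ p log₂ p ≈ 2.2425 bits.
Huffman merges: 13/100+13/100→13/50; 21/100+11/50→43/100; 13/50+31/100→57/100; 43/100+57/100→1. L = 113/50 ≈ 2.2600.
Efficiency = H/L = 2.2425/2.2600 = 99.2%.

99.2%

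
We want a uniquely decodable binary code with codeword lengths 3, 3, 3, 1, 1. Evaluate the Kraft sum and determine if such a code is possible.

With common denominator 2^3 = 8: Σ 2^(−ℓᵢ) = 1/8 + 1/8 + 1/8 + 4/8 + 4/8 = 11/8 = 1.375.
Kraft's inequality requires Σ ≤ 1; here Σ = 1.375 > 1, so no such prefix code exists.

1.375; no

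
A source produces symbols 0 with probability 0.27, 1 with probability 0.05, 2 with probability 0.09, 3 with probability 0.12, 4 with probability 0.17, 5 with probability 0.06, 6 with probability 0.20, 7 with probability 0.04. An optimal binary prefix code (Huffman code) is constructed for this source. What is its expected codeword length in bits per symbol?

2.77 bits/symbol

Repeatedly combine the two least-probable nodes; the expected code length is the sum of the merged weights.
merge 1/25 + 1/20 → 9/100
merge 3/50 + 9/100 → 3/20
merge 9/100 + 3/25 → 21/100
merge 3/20 + 17/100 → 8/25
merge 1/5 + 21/100 → 41/100
merge 27/100 + 8/25 → 59/100
merge 41/100 + 59/100 → 1
L = 9/100 + 3/20 + 21/100 + 8/25 + 41/100 + 59/100 + 1 = 277/100 = 2.77 bits/symbol.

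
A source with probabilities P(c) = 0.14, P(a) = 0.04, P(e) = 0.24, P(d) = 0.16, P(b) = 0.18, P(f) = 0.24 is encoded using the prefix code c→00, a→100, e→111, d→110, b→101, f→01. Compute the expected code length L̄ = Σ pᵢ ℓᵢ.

2.62 bits/symbol

L̄ = Σ pᵢ·ℓᵢ = 0.14·2 + 0.04·3 + 0.24·3 + 0.16·3 + 0.18·3 + 0.24·2 = 2.62 bits/symbol.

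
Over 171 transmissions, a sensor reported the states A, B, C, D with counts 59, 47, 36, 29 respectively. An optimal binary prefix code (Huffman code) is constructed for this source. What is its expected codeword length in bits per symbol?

2 bits/symbol

Probabilities are the counts divided by 171.
Repeatedly combine the two least-probable nodes; the expected code length is the sum of the merged weights.
merge 29/171 + 4/19 → 65/171
merge 47/171 + 59/171 → 106/171
merge 65/171 + 106/171 → 1
L = 65/171 + 106/171 + 1 = 2 bits/symbol.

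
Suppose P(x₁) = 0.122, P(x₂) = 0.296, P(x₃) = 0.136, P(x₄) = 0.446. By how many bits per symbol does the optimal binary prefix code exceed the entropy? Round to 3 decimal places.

0.011 bits

Entropy H = −Σ p log₂ p ≈ 1.8011 bits.
Huffman merges: 61/500+17/125→129/500; 129/500+37/125→277/500; 223/500+277/500→1. L = 453/250 ≈ 1.8120.
L − H = 1.8120 − 1.8011 = 0.011 bits.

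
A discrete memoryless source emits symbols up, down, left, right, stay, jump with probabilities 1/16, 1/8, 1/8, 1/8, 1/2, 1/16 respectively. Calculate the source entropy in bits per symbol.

2.125 bits

Each probability is a power of 1/2, so log₂(1/p) is an integer.
H = Σ p·log₂(1/p) = 1/16·4 + 1/8·3 + 1/8·3 + 1/8·3 + 1/2·1 + 1/16·4 = 2.125 bits.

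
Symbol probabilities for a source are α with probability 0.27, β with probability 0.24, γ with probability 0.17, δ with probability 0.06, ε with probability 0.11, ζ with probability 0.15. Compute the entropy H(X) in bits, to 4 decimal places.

H = −Σ pᵢ log₂ pᵢ.
−0.27·log₂(0.27) = 0.5100
−0.24·log₂(0.24) = 0.4941
−0.17·log₂(0.17) = 0.4346
−0.06·log₂(0.06) = 0.2435
−0.11·log₂(0.11) = 0.3503
−0.15·log₂(0.15) = 0.4105
Sum ≈ 2.4431 → 2.4431 bits.

2.4431 bits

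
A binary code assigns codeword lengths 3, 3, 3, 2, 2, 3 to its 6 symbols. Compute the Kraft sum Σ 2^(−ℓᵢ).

With common denominator 2^3 = 8: Σ 2^(−ℓᵢ) = 1/8 + 1/8 + 1/8 + 2/8 + 2/8 + 1/8 = 8/8 = 1.

1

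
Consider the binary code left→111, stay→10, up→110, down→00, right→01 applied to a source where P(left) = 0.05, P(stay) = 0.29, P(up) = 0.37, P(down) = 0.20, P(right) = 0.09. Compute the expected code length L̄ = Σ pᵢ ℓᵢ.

2.42 bits/symbol

L̄ = Σ pᵢ·ℓᵢ = 0.05·3 + 0.29·2 + 0.37·3 + 0.20·2 + 0.09·2 = 2.42 bits/symbol.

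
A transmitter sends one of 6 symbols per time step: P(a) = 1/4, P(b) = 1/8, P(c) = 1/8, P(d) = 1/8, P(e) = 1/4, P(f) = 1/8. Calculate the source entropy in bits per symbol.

2.5 bits

Each probability is a power of 1/2, so log₂(1/p) is an integer.
H = Σ p·log₂(1/p) = 1/4·2 + 1/8·3 + 1/8·3 + 1/8·3 + 1/4·2 + 1/8·3 = 2.5 bits.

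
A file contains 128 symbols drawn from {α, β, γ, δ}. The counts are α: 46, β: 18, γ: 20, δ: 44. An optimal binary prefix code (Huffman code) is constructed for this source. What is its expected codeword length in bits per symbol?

1.9375 bits/symbol

Probabilities are the counts divided by 128.
Repeatedly combine the two least-probable nodes; the expected code length is the sum of the merged weights.
merge 9/64 + 5/32 → 19/64
merge 19/64 + 11/32 → 41/64
merge 23/64 + 41/64 → 1
L = 19/64 + 41/64 + 1 = 31/16 = 1.9375 bits/symbol.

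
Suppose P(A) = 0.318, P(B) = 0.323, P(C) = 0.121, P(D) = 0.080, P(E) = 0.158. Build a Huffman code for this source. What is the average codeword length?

2.201 bits/symbol

Repeatedly combine the two least-probable nodes; the expected code length is the sum of the merged weights.
merge 2/25 + 121/1000 → 201/1000
merge 79/500 + 201/1000 → 359/1000
merge 159/500 + 323/1000 → 641/1000
merge 359/1000 + 641/1000 → 1
L = 201/1000 + 359/1000 + 641/1000 + 1 = 2201/1000 = 2.201 bits/symbol.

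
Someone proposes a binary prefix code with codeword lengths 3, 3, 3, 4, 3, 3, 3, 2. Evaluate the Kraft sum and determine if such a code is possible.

With common denominator 2^4 = 16: Σ 2^(−ℓᵢ) = 2/16 + 2/16 + 2/16 + 1/16 + 2/16 + 2/16 + 2/16 + 4/16 = 17/16 = 1.0625.
Kraft's inequality requires Σ ≤ 1; here Σ = 1.0625 > 1, so no such prefix code exists.

1.0625; no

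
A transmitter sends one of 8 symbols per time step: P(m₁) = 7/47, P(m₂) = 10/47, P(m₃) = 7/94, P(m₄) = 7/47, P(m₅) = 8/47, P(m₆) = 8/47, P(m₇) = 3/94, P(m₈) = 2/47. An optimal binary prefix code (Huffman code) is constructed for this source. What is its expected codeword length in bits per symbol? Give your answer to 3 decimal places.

Repeatedly combine the two least-probable nodes; the expected code length is the sum of the merged weights.
merge 3/94 + 2/47 → 7/94
merge 7/94 + 7/94 → 7/47
merge 7/47 + 7/47 → 14/47
merge 7/47 + 8/47 → 15/47
merge 8/47 + 10/47 → 18/47
merge 14/47 + 15/47 → 29/47
merge 18/47 + 29/47 → 1
L = 7/94 + 7/47 + 14/47 + 15/47 + 18/47 + 29/47 + 1 = 267/94 ≈ 2.840 bits/symbol.

2.840 bits/symbol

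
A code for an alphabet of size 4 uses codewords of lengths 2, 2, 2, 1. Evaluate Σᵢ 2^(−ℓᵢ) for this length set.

1.25

With common denominator 2^2 = 4: Σ 2^(−ℓᵢ) = 1/4 + 1/4 + 1/4 + 2/4 = 5/4 = 1.25.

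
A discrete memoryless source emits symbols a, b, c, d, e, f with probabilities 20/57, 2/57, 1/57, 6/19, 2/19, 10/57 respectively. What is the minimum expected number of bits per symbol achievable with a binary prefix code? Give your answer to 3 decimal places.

Repeatedly combine the two least-probable nodes; the expected code length is the sum of the merged weights.
merge 1/57 + 2/57 → 1/19
merge 1/19 + 2/19 → 3/19
merge 3/19 + 10/57 → 1/3
merge 6/19 + 1/3 → 37/57
merge 20/57 + 37/57 → 1
L = 1/19 + 3/19 + 1/3 + 37/57 + 1 = 125/57 ≈ 2.193 bits/symbol.

2.193 bits/symbol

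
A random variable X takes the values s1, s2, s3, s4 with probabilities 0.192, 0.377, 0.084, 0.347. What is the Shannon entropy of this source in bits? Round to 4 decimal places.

H = −Σ pᵢ log₂ pᵢ.
−0.192·log₂(0.192) = 0.4571
−0.377·log₂(0.377) = 0.5306
−0.084·log₂(0.084) = 0.3002
−0.347·log₂(0.347) = 0.5299
Sum ≈ 1.8177 → 1.8177 bits.

1.8177 bits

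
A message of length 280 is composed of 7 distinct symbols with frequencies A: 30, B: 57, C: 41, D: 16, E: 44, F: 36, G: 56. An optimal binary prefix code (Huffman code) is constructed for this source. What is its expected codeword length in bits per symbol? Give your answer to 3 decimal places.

Probabilities are the counts divided by 280.
Repeatedly combine the two least-probable nodes; the expected code length is the sum of the merged weights.
merge 2/35 + 3/28 → 23/140
merge 9/70 + 41/280 → 11/40
merge 11/70 + 23/140 → 9/28
merge 1/5 + 57/280 → 113/280
merge 11/40 + 9/28 → 167/280
merge 113/280 + 167/280 → 1
L = 23/140 + 11/40 + 9/28 + 113/280 + 167/280 + 1 = 773/280 ≈ 2.761 bits/symbol.

2.761 bits/symbol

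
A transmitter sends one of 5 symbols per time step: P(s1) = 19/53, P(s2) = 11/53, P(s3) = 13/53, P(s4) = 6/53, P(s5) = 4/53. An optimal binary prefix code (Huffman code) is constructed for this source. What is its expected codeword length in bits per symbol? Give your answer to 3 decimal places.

Repeatedly combine the two least-probable nodes; the expected code length is the sum of the merged weights.
merge 4/53 + 6/53 → 10/53
merge 10/53 + 11/53 → 21/53
merge 13/53 + 19/53 → 32/53
merge 21/53 + 32/53 → 1
L = 10/53 + 21/53 + 32/53 + 1 = 116/53 ≈ 2.189 bits/symbol.

2.189 bits/symbol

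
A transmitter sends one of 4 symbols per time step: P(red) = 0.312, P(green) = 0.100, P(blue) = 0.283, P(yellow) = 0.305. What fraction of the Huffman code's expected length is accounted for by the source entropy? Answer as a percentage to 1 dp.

94.7%

Entropy H = −Σ p log₂ p ≈ 1.8944 bits.
Huffman merges: 1/10+283/1000→383/1000; 61/200+39/125→617/1000; 383/1000+617/1000→1. L = 2 ≈ 2.0000.
Efficiency = H/L = 1.8944/2.0000 = 94.7%.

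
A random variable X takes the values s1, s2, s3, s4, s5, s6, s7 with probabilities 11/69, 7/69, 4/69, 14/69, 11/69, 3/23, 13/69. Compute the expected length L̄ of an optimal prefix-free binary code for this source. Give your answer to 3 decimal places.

2.768 bits/symbol

Repeatedly combine the two least-probable nodes; the expected code length is the sum of the merged weights.
merge 4/69 + 7/69 → 11/69
merge 3/23 + 11/69 → 20/69
merge 11/69 + 11/69 → 22/69
merge 13/69 + 14/69 → 9/23
merge 20/69 + 22/69 → 14/23
merge 9/23 + 14/23 → 1
L = 11/69 + 20/69 + 22/69 + 9/23 + 14/23 + 1 = 191/69 ≈ 2.768 bits/symbol.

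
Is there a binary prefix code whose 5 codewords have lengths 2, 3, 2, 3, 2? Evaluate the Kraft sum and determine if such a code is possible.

With common denominator 2^3 = 8: Σ 2^(−ℓᵢ) = 2/8 + 1/8 + 2/8 + 1/8 + 2/8 = 8/8 = 1.
Kraft's inequality requires Σ ≤ 1; here Σ = 1 ≤ 1, so such a prefix code exists.

1; yes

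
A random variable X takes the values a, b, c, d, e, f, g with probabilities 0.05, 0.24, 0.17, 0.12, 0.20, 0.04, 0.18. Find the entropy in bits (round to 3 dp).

2.607 bits

H = −Σ pᵢ log₂ pᵢ.
−0.05·log₂(0.05) = 0.2161
−0.24·log₂(0.24) = 0.4941
−0.17·log₂(0.17) = 0.4346
−0.12·log₂(0.12) = 0.3671
−0.20·log₂(0.20) = 0.4644
−0.04·log₂(0.04) = 0.1858
−0.18·log₂(0.18) = 0.4453
Sum ≈ 2.6073 → 2.607 bits.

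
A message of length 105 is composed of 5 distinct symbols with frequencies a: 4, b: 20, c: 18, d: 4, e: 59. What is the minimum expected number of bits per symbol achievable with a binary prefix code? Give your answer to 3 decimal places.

Probabilities are the counts divided by 105.
Repeatedly combine the two least-probable nodes; the expected code length is the sum of the merged weights.
merge 4/105 + 4/105 → 8/105
merge 8/105 + 6/35 → 26/105
merge 4/21 + 26/105 → 46/105
merge 46/105 + 59/105 → 1
L = 8/105 + 26/105 + 46/105 + 1 = 37/21 ≈ 1.762 bits/symbol.

1.762 bits/symbol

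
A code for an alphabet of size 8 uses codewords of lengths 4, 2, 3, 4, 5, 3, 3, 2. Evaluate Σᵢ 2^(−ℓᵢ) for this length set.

With common denominator 2^5 = 32: Σ 2^(−ℓᵢ) = 2/32 + 8/32 + 4/32 + 2/32 + 1/32 + 4/32 + 4/32 + 8/32 = 33/32 = 1.03125.

1.03125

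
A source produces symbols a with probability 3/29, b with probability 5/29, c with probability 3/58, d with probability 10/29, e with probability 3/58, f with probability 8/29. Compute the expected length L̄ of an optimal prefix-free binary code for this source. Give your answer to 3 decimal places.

Repeatedly combine the two least-probable nodes; the expected code length is the sum of the merged weights.
merge 3/58 + 3/58 → 3/29
merge 3/29 + 3/29 → 6/29
merge 5/29 + 6/29 → 11/29
merge 8/29 + 10/29 → 18/29
merge 11/29 + 18/29 → 1
L = 3/29 + 6/29 + 11/29 + 18/29 + 1 = 67/29 ≈ 2.310 bits/symbol.

2.310 bits/symbol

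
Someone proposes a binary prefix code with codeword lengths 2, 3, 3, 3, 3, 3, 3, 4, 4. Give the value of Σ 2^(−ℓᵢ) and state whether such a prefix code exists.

With common denominator 2^4 = 16: Σ 2^(−ℓᵢ) = 4/16 + 2/16 + 2/16 + 2/16 + 2/16 + 2/16 + 2/16 + 1/16 + 1/16 = 18/16 = 1.125.
Kraft's inequality requires Σ ≤ 1; here Σ = 1.125 > 1, so no such prefix code exists.

1.125; no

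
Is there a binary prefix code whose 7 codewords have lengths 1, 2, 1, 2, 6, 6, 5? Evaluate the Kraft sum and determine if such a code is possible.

With common denominator 2^6 = 64: Σ 2^(−ℓᵢ) = 32/64 + 16/64 + 32/64 + 16/64 + 1/64 + 1/64 + 2/64 = 100/64 = 1.5625.
Kraft's inequality requires Σ ≤ 1; here Σ = 1.5625 > 1, so no such prefix code exists.

1.5625; no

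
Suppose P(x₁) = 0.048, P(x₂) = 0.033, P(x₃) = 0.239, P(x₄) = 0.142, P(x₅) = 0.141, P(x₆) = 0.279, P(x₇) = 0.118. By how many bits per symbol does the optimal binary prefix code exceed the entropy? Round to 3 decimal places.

0.021 bits

Entropy H = −Σ p log₂ p ≈ 2.5422 bits.
Huffman merges: 33/1000+6/125→81/1000; 81/1000+59/500→199/1000; 141/1000+71/500→283/1000; 199/1000+239/1000→219/500; 279/1000+283/1000→281/500; 219/500+281/500→1. L = 2563/1000 ≈ 2.5630.
L − H = 2.5630 − 2.5422 = 0.021 bits.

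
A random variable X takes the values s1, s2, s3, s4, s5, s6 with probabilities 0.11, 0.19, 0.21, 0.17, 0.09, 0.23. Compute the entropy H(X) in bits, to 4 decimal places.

2.5132 bits

H = −Σ pᵢ log₂ pᵢ.
−0.11·log₂(0.11) = 0.3503
−0.19·log₂(0.19) = 0.4552
−0.21·log₂(0.21) = 0.4728
−0.17·log₂(0.17) = 0.4346
−0.09·log₂(0.09) = 0.3127
−0.23·log₂(0.23) = 0.4877
Sum ≈ 2.5132 → 2.5132 bits.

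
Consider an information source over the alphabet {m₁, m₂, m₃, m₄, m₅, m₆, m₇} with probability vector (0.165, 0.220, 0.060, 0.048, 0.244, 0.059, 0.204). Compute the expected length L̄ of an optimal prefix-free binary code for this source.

Repeatedly combine the two least-probable nodes; the expected code length is the sum of the merged weights.
merge 6/125 + 59/1000 → 107/1000
merge 3/50 + 107/1000 → 167/1000
merge 33/200 + 167/1000 → 83/250
merge 51/250 + 11/50 → 53/125
merge 61/250 + 83/250 → 72/125
merge 53/125 + 72/125 → 1
L = 107/1000 + 167/1000 + 83/250 + 53/125 + 72/125 + 1 = 1303/500 = 2.606 bits/symbol.

2.606 bits/symbol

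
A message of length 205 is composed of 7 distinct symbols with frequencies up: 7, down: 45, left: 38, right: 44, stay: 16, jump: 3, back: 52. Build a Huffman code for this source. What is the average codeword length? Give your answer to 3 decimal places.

Probabilities are the counts divided by 205.
Repeatedly combine the two least-probable nodes; the expected code length is the sum of the merged weights.
merge 3/205 + 7/205 → 2/41
merge 2/41 + 16/205 → 26/205
merge 26/205 + 38/205 → 64/205
merge 44/205 + 9/41 → 89/205
merge 52/205 + 64/205 → 116/205
merge 89/205 + 116/205 → 1
L = 2/41 + 26/205 + 64/205 + 89/205 + 116/205 + 1 = 102/41 ≈ 2.488 bits/symbol.

2.488 bits/symbol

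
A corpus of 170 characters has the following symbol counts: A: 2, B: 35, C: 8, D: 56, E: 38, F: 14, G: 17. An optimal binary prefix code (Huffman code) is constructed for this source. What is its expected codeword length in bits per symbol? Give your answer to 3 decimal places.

2.441 bits/symbol

Probabilities are the counts divided by 170.
Repeatedly combine the two least-probable nodes; the expected code length is the sum of the merged weights.
merge 1/85 + 4/85 → 1/17
merge 1/17 + 7/85 → 12/85
merge 1/10 + 12/85 → 41/170
merge 7/34 + 19/85 → 73/170
merge 41/170 + 28/85 → 97/170
merge 73/170 + 97/170 → 1
L = 1/17 + 12/85 + 41/170 + 73/170 + 97/170 + 1 = 83/34 ≈ 2.441 bits/symbol.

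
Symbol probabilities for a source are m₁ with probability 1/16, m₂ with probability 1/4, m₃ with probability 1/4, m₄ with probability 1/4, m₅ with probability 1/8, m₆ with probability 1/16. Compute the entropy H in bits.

2.375 bits

Each probability is a power of 1/2, so log₂(1/p) is an integer.
H = Σ p·log₂(1/p) = 1/16·4 + 1/4·2 + 1/4·2 + 1/4·2 + 1/8·3 + 1/16·4 = 2.375 bits.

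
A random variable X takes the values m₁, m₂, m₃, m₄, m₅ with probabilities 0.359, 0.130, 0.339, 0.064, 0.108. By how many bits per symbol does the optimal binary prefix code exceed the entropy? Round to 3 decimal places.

0.072 bits

Entropy H = −Σ p log₂ p ≈ 2.0429 bits.
Huffman merges: 8/125+27/250→43/250; 13/100+43/250→151/500; 151/500+339/1000→641/1000; 359/1000+641/1000→1. L = 423/200 ≈ 2.1150.
L − H = 2.1150 − 2.0429 = 0.072 bits.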